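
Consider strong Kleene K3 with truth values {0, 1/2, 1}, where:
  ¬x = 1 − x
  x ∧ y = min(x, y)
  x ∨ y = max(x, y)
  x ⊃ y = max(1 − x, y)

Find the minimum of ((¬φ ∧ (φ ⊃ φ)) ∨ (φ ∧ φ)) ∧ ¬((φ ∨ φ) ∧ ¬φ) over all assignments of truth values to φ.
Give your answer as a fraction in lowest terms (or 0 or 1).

1/2

Take φ = 1/2:
¬φ = ¬1/2 = 1/2
φ ⊃ φ = 1/2 ⊃ 1/2 = 1/2
¬φ ∧ (φ ⊃ φ) = 1/2 ∧ 1/2 = 1/2
φ ∧ φ = 1/2 ∧ 1/2 = 1/2
(¬φ ∧ (φ ⊃ φ)) ∨ (φ ∧ φ) = 1/2 ∨ 1/2 = 1/2
φ ∨ φ = 1/2 ∨ 1/2 = 1/2
¬φ = ¬1/2 = 1/2
(φ ∨ φ) ∧ ¬φ = 1/2 ∧ 1/2 = 1/2
¬((φ ∨ φ) ∧ ¬φ) = ¬1/2 = 1/2
((¬φ ∧ (φ ⊃ φ)) ∨ (φ ∧ φ)) ∧ ¬((φ ∨ φ) ∧ ¬φ) = 1/2 ∧ 1/2 = 1/2
No assignment yields a value below 1/2, so this is the minimum.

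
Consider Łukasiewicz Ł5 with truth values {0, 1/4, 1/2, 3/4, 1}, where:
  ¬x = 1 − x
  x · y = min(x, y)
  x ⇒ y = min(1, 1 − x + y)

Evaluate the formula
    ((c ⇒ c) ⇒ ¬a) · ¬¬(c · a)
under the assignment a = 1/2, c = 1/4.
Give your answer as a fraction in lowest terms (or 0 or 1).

1/4

c ⇒ c = 1/4 ⇒ 1/4 = 1
¬a = ¬1/2 = 1/2
(c ⇒ c) ⇒ ¬a = 1 ⇒ 1/2 = 1/2
c · a = 1/4 · 1/2 = 1/4
¬(c · a) = ¬1/4 = 3/4
¬¬(c · a) = ¬3/4 = 1/4
((c ⇒ c) ⇒ ¬a) · ¬¬(c · a) = 1/2 · 1/4 = 1/4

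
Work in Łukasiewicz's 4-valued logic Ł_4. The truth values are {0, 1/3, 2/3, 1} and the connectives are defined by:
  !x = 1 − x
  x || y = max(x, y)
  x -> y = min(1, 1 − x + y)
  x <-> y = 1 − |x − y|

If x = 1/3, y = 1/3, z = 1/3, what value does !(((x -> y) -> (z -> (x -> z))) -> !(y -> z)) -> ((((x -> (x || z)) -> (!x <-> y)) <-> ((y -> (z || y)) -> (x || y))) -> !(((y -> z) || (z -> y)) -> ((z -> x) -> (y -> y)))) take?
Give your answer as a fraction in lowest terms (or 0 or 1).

x -> y = 1/3 -> 1/3 = 1
x -> z = 1/3 -> 1/3 = 1
z -> (x -> z) = 1/3 -> 1 = 1
(x -> y) -> (z -> (x -> z)) = 1 -> 1 = 1
y -> z = 1/3 -> 1/3 = 1
!(y -> z) = !1 = 0
((x -> y) -> (z -> (x -> z))) -> !(y -> z) = 1 -> 0 = 0
!(((x -> y) -> (z -> (x -> z))) -> !(y -> z)) = !0 = 1
x || z = 1/3 || 1/3 = 1/3
x -> (x || z) = 1/3 -> 1/3 = 1
!x = !1/3 = 2/3
!x <-> y = 2/3 <-> 1/3 = 2/3
(x -> (x || z)) -> (!x <-> y) = 1 -> 2/3 = 2/3
z || y = 1/3 || 1/3 = 1/3
y -> (z || y) = 1/3 -> 1/3 = 1
x || y = 1/3 || 1/3 = 1/3
(y -> (z || y)) -> (x || y) = 1 -> 1/3 = 1/3
((x -> (x || z)) -> (!x <-> y)) <-> ((y -> (z || y)) -> (x || y)) = 2/3 <-> 1/3 = 2/3
y -> z = 1/3 -> 1/3 = 1
z -> y = 1/3 -> 1/3 = 1
(y -> z) || (z -> y) = 1 || 1 = 1
z -> x = 1/3 -> 1/3 = 1
y -> y = 1/3 -> 1/3 = 1
(z -> x) -> (y -> y) = 1 -> 1 = 1
((y -> z) || (z -> y)) -> ((z -> x) -> (y -> y)) = 1 -> 1 = 1
!(((y -> z) || (z -> y)) -> ((z -> x) -> (y -> y))) = !1 = 0
(((x -> (x || z)) -> (!x <-> y)) <-> ((y -> (z || y)) -> (x || y))) -> !(((y -> z) || (z -> y)) -> ((z -> x) -> (y -> y))) = 2/3 -> 0 = 1/3
!(((x -> y) -> (z -> (x -> z))) -> !(y -> z)) -> ((((x -> (x || z)) -> (!x <-> y)) <-> ((y -> (z || y)) -> (x || y))) -> !(((y -> z) || (z -> y)) -> ((z -> x) -> (y -> y)))) = 1 -> 1/3 = 1/3

1/3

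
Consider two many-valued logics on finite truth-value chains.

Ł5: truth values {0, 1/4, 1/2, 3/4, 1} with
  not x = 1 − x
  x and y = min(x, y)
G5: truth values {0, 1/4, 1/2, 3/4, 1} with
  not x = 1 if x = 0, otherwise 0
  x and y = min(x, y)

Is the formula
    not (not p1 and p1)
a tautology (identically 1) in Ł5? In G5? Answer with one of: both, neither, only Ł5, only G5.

In Ł5: at p1 = 1/4 the value is 3/4 — not a tautology.
In G5: every assignment gives 1 — tautology.

only G5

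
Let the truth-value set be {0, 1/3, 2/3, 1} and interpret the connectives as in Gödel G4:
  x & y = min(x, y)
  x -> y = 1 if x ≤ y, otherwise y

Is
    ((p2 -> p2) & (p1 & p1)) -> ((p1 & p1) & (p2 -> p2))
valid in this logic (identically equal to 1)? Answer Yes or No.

Yes

p1 = 0, p2 = 0 ↦ 1
p1 = 0, p2 = 1/3 ↦ 1
p1 = 0, p2 = 2/3 ↦ 1
p1 = 0, p2 = 1 ↦ 1
p1 = 1/3, p2 = 0 ↦ 1
p1 = 1/3, p2 = 1/3 ↦ 1
p1 = 1/3, p2 = 2/3 ↦ 1
p1 = 1/3, p2 = 1 ↦ 1
p1 = 2/3, p2 = 0 ↦ 1
p1 = 2/3, p2 = 1/3 ↦ 1
p1 = 2/3, p2 = 2/3 ↦ 1
p1 = 2/3, p2 = 1 ↦ 1
p1 = 1, p2 = 0 ↦ 1
p1 = 1, p2 = 1/3 ↦ 1
p1 = 1, p2 = 2/3 ↦ 1
p1 = 1, p2 = 1 ↦ 1
Every assignment gives a value ≥ 1.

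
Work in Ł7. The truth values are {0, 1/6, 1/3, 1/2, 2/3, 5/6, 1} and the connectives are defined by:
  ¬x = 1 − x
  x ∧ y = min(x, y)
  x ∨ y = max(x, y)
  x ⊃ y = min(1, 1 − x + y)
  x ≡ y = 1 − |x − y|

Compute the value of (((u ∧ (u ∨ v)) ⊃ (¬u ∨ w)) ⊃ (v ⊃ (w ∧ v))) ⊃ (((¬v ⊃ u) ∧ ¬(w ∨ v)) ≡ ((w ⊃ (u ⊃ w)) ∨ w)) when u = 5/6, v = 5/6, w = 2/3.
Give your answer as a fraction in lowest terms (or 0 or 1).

1/6

u ∨ v = 5/6 ∨ 5/6 = 5/6
u ∧ (u ∨ v) = 5/6 ∧ 5/6 = 5/6
¬u = ¬5/6 = 1/6
¬u ∨ w = 1/6 ∨ 2/3 = 2/3
(u ∧ (u ∨ v)) ⊃ (¬u ∨ w) = 5/6 ⊃ 2/3 = 5/6
w ∧ v = 2/3 ∧ 5/6 = 2/3
v ⊃ (w ∧ v) = 5/6 ⊃ 2/3 = 5/6
((u ∧ (u ∨ v)) ⊃ (¬u ∨ w)) ⊃ (v ⊃ (w ∧ v)) = 5/6 ⊃ 5/6 = 1
¬v = ¬5/6 = 1/6
¬v ⊃ u = 1/6 ⊃ 5/6 = 1
w ∨ v = 2/3 ∨ 5/6 = 5/6
¬(w ∨ v) = ¬5/6 = 1/6
(¬v ⊃ u) ∧ ¬(w ∨ v) = 1 ∧ 1/6 = 1/6
u ⊃ w = 5/6 ⊃ 2/3 = 5/6
w ⊃ (u ⊃ w) = 2/3 ⊃ 5/6 = 1
(w ⊃ (u ⊃ w)) ∨ w = 1 ∨ 2/3 = 1
((¬v ⊃ u) ∧ ¬(w ∨ v)) ≡ ((w ⊃ (u ⊃ w)) ∨ w) = 1/6 ≡ 1 = 1/6
(((u ∧ (u ∨ v)) ⊃ (¬u ∨ w)) ⊃ (v ⊃ (w ∧ v))) ⊃ (((¬v ⊃ u) ∧ ¬(w ∨ v)) ≡ ((w ⊃ (u ⊃ w)) ∨ w)) = 1 ⊃ 1/6 = 1/6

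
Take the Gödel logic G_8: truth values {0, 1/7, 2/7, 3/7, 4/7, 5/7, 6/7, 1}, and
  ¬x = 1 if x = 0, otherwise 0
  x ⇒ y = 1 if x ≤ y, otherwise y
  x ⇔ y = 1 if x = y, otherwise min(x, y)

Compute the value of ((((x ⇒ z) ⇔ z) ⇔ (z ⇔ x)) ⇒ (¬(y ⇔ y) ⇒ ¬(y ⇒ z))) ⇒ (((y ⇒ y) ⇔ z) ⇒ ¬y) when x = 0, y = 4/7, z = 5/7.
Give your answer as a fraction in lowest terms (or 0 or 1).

0

x ⇒ z = 0 ⇒ 5/7 = 1
(x ⇒ z) ⇔ z = 1 ⇔ 5/7 = 5/7
z ⇔ x = 5/7 ⇔ 0 = 0
((x ⇒ z) ⇔ z) ⇔ (z ⇔ x) = 5/7 ⇔ 0 = 0
y ⇔ y = 4/7 ⇔ 4/7 = 1
¬(y ⇔ y) = ¬1 = 0
y ⇒ z = 4/7 ⇒ 5/7 = 1
¬(y ⇒ z) = ¬1 = 0
¬(y ⇔ y) ⇒ ¬(y ⇒ z) = 0 ⇒ 0 = 1
(((x ⇒ z) ⇔ z) ⇔ (z ⇔ x)) ⇒ (¬(y ⇔ y) ⇒ ¬(y ⇒ z)) = 0 ⇒ 1 = 1
y ⇒ y = 4/7 ⇒ 4/7 = 1
(y ⇒ y) ⇔ z = 1 ⇔ 5/7 = 5/7
¬y = ¬4/7 = 0
((y ⇒ y) ⇔ z) ⇒ ¬y = 5/7 ⇒ 0 = 0
((((x ⇒ z) ⇔ z) ⇔ (z ⇔ x)) ⇒ (¬(y ⇔ y) ⇒ ¬(y ⇒ z))) ⇒ (((y ⇒ y) ⇔ z) ⇒ ¬y) = 1 ⇒ 0 = 0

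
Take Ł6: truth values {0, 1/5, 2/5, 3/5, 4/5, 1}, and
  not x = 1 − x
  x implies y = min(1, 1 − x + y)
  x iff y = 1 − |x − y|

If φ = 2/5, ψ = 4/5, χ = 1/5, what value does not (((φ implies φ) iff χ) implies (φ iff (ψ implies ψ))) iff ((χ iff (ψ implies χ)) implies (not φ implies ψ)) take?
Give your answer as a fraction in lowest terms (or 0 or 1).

0

φ implies φ = 2/5 implies 2/5 = 1
(φ implies φ) iff χ = 1 iff 1/5 = 1/5
ψ implies ψ = 4/5 implies 4/5 = 1
φ iff (ψ implies ψ) = 2/5 iff 1 = 2/5
((φ implies φ) iff χ) implies (φ iff (ψ implies ψ)) = 1/5 implies 2/5 = 1
not (((φ implies φ) iff χ) implies (φ iff (ψ implies ψ))) = not 1 = 0
ψ implies χ = 4/5 implies 1/5 = 2/5
χ iff (ψ implies χ) = 1/5 iff 2/5 = 4/5
not φ = not 2/5 = 3/5
not φ implies ψ = 3/5 implies 4/5 = 1
(χ iff (ψ implies χ)) implies (not φ implies ψ) = 4/5 implies 1 = 1
not (((φ implies φ) iff χ) implies (φ iff (ψ implies ψ))) iff ((χ iff (ψ implies χ)) implies (not φ implies ψ)) = 0 iff 1 = 0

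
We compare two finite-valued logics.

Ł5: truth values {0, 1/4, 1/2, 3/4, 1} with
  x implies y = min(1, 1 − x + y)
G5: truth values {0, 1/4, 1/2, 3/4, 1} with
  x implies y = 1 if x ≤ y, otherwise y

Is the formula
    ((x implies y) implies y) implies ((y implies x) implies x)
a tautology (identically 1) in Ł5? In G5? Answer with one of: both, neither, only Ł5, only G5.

In Ł5: every assignment gives 1 — tautology.
In G5: at x = 1/4, y = 0 the value is 1/4 — not a tautology.

only Ł5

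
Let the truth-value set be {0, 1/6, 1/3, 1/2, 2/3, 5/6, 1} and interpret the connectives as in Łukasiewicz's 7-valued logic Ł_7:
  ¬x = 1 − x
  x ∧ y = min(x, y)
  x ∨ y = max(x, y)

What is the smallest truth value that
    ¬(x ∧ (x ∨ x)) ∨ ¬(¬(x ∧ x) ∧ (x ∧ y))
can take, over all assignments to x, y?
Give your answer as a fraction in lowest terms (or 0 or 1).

Take x = 1/2, y = 1/2:
x ∨ x = 1/2 ∨ 1/2 = 1/2
x ∧ (x ∨ x) = 1/2 ∧ 1/2 = 1/2
¬(x ∧ (x ∨ x)) = ¬1/2 = 1/2
x ∧ x = 1/2 ∧ 1/2 = 1/2
¬(x ∧ x) = ¬1/2 = 1/2
x ∧ y = 1/2 ∧ 1/2 = 1/2
¬(x ∧ x) ∧ (x ∧ y) = 1/2 ∧ 1/2 = 1/2
¬(¬(x ∧ x) ∧ (x ∧ y)) = ¬1/2 = 1/2
¬(x ∧ (x ∨ x)) ∨ ¬(¬(x ∧ x) ∧ (x ∧ y)) = 1/2 ∨ 1/2 = 1/2
No assignment yields a value below 1/2, so this is the minimum.

1/2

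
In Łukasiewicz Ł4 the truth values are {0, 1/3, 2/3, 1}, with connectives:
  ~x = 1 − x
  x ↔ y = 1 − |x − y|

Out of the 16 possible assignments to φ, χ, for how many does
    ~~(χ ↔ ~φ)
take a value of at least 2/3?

10

φ = 0, χ = 0 ↦ 0  <
φ = 0, χ = 1/3 ↦ 1/3  <
φ = 0, χ = 2/3 ↦ 2/3  ≥
φ = 0, χ = 1 ↦ 1  ≥
φ = 1/3, χ = 0 ↦ 1/3  <
φ = 1/3, χ = 1/3 ↦ 2/3  ≥
φ = 1/3, χ = 2/3 ↦ 1  ≥
φ = 1/3, χ = 1 ↦ 2/3  ≥
φ = 2/3, χ = 0 ↦ 2/3  ≥
φ = 2/3, χ = 1/3 ↦ 1  ≥
φ = 2/3, χ = 2/3 ↦ 2/3  ≥
φ = 2/3, χ = 1 ↦ 1/3  <
φ = 1, χ = 0 ↦ 1  ≥
φ = 1, χ = 1/3 ↦ 2/3  ≥
φ = 1, χ = 2/3 ↦ 1/3  <
φ = 1, χ = 1 ↦ 0  <
So 10 of the 16 assignments meet the threshold.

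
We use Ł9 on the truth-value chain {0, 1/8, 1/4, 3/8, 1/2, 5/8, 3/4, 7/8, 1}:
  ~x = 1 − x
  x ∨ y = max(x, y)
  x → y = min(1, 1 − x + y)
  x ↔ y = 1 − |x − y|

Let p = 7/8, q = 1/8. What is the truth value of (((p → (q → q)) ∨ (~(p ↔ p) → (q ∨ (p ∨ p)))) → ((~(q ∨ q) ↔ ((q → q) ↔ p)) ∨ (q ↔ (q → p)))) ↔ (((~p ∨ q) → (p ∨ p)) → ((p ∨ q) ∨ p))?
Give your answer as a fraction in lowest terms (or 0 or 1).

7/8

q → q = 1/8 → 1/8 = 1
p → (q → q) = 7/8 → 1 = 1
p ↔ p = 7/8 ↔ 7/8 = 1
~(p ↔ p) = ~1 = 0
p ∨ p = 7/8 ∨ 7/8 = 7/8
q ∨ (p ∨ p) = 1/8 ∨ 7/8 = 7/8
~(p ↔ p) → (q ∨ (p ∨ p)) = 0 → 7/8 = 1
(p → (q → q)) ∨ (~(p ↔ p) → (q ∨ (p ∨ p))) = 1 ∨ 1 = 1
q ∨ q = 1/8 ∨ 1/8 = 1/8
~(q ∨ q) = ~1/8 = 7/8
q → q = 1/8 → 1/8 = 1
(q → q) ↔ p = 1 ↔ 7/8 = 7/8
~(q ∨ q) ↔ ((q → q) ↔ p) = 7/8 ↔ 7/8 = 1
q → p = 1/8 → 7/8 = 1
q ↔ (q → p) = 1/8 ↔ 1 = 1/8
(~(q ∨ q) ↔ ((q → q) ↔ p)) ∨ (q ↔ (q → p)) = 1 ∨ 1/8 = 1
((p → (q → q)) ∨ (~(p ↔ p) → (q ∨ (p ∨ p)))) → ((~(q ∨ q) ↔ ((q → q) ↔ p)) ∨ (q ↔ (q → p))) = 1 → 1 = 1
~p = ~7/8 = 1/8
~p ∨ q = 1/8 ∨ 1/8 = 1/8
p ∨ p = 7/8 ∨ 7/8 = 7/8
(~p ∨ q) → (p ∨ p) = 1/8 → 7/8 = 1
p ∨ q = 7/8 ∨ 1/8 = 7/8
(p ∨ q) ∨ p = 7/8 ∨ 7/8 = 7/8
((~p ∨ q) → (p ∨ p)) → ((p ∨ q) ∨ p) = 1 → 7/8 = 7/8
(((p → (q → q)) ∨ (~(p ↔ p) → (q ∨ (p ∨ p)))) → ((~(q ∨ q) ↔ ((q → q) ↔ p)) ∨ (q ↔ (q → p)))) ↔ (((~p ∨ q) → (p ∨ p)) → ((p ∨ q) ∨ p)) = 1 ↔ 7/8 = 7/8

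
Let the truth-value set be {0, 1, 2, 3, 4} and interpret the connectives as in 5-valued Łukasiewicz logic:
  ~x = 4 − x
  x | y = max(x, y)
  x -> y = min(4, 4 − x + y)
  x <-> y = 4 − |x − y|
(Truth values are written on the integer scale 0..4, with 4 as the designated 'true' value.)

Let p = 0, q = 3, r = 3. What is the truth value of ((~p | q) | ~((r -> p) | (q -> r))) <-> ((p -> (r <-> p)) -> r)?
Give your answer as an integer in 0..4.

~p = ~0 = 4
~p | q = 4 | 3 = 4
r -> p = 3 -> 0 = 1
q -> r = 3 -> 3 = 4
(r -> p) | (q -> r) = 1 | 4 = 4
~((r -> p) | (q -> r)) = ~4 = 0
(~p | q) | ~((r -> p) | (q -> r)) = 4 | 0 = 4
r <-> p = 3 <-> 0 = 1
p -> (r <-> p) = 0 -> 1 = 4
(p -> (r <-> p)) -> r = 4 -> 3 = 3
((~p | q) | ~((r -> p) | (q -> r))) <-> ((p -> (r <-> p)) -> r) = 4 <-> 3 = 3

3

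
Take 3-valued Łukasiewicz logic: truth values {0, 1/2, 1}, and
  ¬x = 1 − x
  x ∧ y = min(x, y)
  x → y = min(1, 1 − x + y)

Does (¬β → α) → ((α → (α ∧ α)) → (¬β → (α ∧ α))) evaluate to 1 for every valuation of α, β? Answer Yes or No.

Yes

α = 0, β = 0 ↦ 1
α = 0, β = 1/2 ↦ 1
α = 0, β = 1 ↦ 1
α = 1/2, β = 0 ↦ 1
α = 1/2, β = 1/2 ↦ 1
α = 1/2, β = 1 ↦ 1
α = 1, β = 0 ↦ 1
α = 1, β = 1/2 ↦ 1
α = 1, β = 1 ↦ 1
Every assignment gives a value ≥ 1.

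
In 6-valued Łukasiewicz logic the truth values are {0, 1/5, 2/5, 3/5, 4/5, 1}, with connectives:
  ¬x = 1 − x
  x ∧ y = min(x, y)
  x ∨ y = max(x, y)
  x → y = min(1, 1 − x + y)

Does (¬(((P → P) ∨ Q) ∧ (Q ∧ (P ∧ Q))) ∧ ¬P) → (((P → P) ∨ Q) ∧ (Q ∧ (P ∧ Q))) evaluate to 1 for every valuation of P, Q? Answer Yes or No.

Counterexample: take P = 0, Q = 0.
P → P = 0 → 0 = 1
(P → P) ∨ Q = 1 ∨ 0 = 1
P ∧ Q = 0 ∧ 0 = 0
Q ∧ (P ∧ Q) = 0 ∧ 0 = 0
((P → P) ∨ Q) ∧ (Q ∧ (P ∧ Q)) = 1 ∧ 0 = 0
¬(((P → P) ∨ Q) ∧ (Q ∧ (P ∧ Q))) = ¬0 = 1
¬P = ¬0 = 1
¬(((P → P) ∨ Q) ∧ (Q ∧ (P ∧ Q))) ∧ ¬P = 1 ∧ 1 = 1
P → P = 0 → 0 = 1
(P → P) ∨ Q = 1 ∨ 0 = 1
P ∧ Q = 0 ∧ 0 = 0
Q ∧ (P ∧ Q) = 0 ∧ 0 = 0
((P → P) ∨ Q) ∧ (Q ∧ (P ∧ Q)) = 1 ∧ 0 = 0
(¬(((P → P) ∨ Q) ∧ (Q ∧ (P ∧ Q))) ∧ ¬P) → (((P → P) ∨ Q) ∧ (Q ∧ (P ∧ Q))) = 1 → 0 = 0
This gives 0 ≠ 1.

No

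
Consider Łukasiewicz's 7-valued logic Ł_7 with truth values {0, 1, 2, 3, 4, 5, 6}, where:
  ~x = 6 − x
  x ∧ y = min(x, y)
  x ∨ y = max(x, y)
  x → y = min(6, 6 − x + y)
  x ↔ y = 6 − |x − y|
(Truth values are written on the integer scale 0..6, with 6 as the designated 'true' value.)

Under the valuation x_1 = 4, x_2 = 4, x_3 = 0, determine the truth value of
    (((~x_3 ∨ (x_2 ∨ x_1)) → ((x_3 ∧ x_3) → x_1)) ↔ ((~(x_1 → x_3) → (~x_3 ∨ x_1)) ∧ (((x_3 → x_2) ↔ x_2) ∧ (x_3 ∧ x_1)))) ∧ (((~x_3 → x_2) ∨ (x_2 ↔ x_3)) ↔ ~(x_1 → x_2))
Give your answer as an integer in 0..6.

~x_3 = ~0 = 6
x_2 ∨ x_1 = 4 ∨ 4 = 4
~x_3 ∨ (x_2 ∨ x_1) = 6 ∨ 4 = 6
x_3 ∧ x_3 = 0 ∧ 0 = 0
(x_3 ∧ x_3) → x_1 = 0 → 4 = 6
(~x_3 ∨ (x_2 ∨ x_1)) → ((x_3 ∧ x_3) → x_1) = 6 → 6 = 6
x_1 → x_3 = 4 → 0 = 2
~(x_1 → x_3) = ~2 = 4
~x_3 = ~0 = 6
~x_3 ∨ x_1 = 6 ∨ 4 = 6
~(x_1 → x_3) → (~x_3 ∨ x_1) = 4 → 6 = 6
x_3 → x_2 = 0 → 4 = 6
(x_3 → x_2) ↔ x_2 = 6 ↔ 4 = 4
x_3 ∧ x_1 = 0 ∧ 4 = 0
((x_3 → x_2) ↔ x_2) ∧ (x_3 ∧ x_1) = 4 ∧ 0 = 0
(~(x_1 → x_3) → (~x_3 ∨ x_1)) ∧ (((x_3 → x_2) ↔ x_2) ∧ (x_3 ∧ x_1)) = 6 ∧ 0 = 0
((~x_3 ∨ (x_2 ∨ x_1)) → ((x_3 ∧ x_3) → x_1)) ↔ ((~(x_1 → x_3) → (~x_3 ∨ x_1)) ∧ (((x_3 → x_2) ↔ x_2) ∧ (x_3 ∧ x_1))) = 6 ↔ 0 = 0
~x_3 = ~0 = 6
~x_3 → x_2 = 6 → 4 = 4
x_2 ↔ x_3 = 4 ↔ 0 = 2
(~x_3 → x_2) ∨ (x_2 ↔ x_3) = 4 ∨ 2 = 4
x_1 → x_2 = 4 → 4 = 6
~(x_1 → x_2) = ~6 = 0
((~x_3 → x_2) ∨ (x_2 ↔ x_3)) ↔ ~(x_1 → x_2) = 4 ↔ 0 = 2
(((~x_3 ∨ (x_2 ∨ x_1)) → ((x_3 ∧ x_3) → x_1)) ↔ ((~(x_1 → x_3) → (~x_3 ∨ x_1)) ∧ (((x_3 → x_2) ↔ x_2) ∧ (x_3 ∧ x_1)))) ∧ (((~x_3 → x_2) ∨ (x_2 ↔ x_3)) ↔ ~(x_1 → x_2)) = 0 ∧ 2 = 0

0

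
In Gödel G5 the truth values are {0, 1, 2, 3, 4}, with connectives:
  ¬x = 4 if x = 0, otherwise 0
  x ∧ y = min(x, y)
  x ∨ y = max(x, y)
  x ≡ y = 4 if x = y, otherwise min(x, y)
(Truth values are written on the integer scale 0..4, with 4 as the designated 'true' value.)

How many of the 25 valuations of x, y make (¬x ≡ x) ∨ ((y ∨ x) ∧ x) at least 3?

value 4: 5 assignments (counts)
value 3: 5 assignments (counts)
value 2: 5 assignments
value 1: 5 assignments
value 0: 5 assignments
So 10 of the 25 assignments meet the threshold.

10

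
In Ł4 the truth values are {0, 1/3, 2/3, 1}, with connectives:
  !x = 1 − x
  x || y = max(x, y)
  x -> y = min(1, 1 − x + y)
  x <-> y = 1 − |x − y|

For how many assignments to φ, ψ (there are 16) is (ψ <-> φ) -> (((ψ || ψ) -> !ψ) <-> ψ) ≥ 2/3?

11

φ = 0, ψ = 0 ↦ 0  <
φ = 0, ψ = 1/3 ↦ 2/3  ≥
φ = 0, ψ = 2/3 ↦ 1  ≥
φ = 0, ψ = 1 ↦ 1  ≥
φ = 1/3, ψ = 0 ↦ 1/3  <
φ = 1/3, ψ = 1/3 ↦ 1/3  <
φ = 1/3, ψ = 2/3 ↦ 1  ≥
φ = 1/3, ψ = 1 ↦ 2/3  ≥
φ = 2/3, ψ = 0 ↦ 2/3  ≥
φ = 2/3, ψ = 1/3 ↦ 2/3  ≥
φ = 2/3, ψ = 2/3 ↦ 1  ≥
φ = 2/3, ψ = 1 ↦ 1/3  <
φ = 1, ψ = 0 ↦ 1  ≥
φ = 1, ψ = 1/3 ↦ 1  ≥
φ = 1, ψ = 2/3 ↦ 1  ≥
φ = 1, ψ = 1 ↦ 0  <
So 11 of the 16 assignments meet the threshold.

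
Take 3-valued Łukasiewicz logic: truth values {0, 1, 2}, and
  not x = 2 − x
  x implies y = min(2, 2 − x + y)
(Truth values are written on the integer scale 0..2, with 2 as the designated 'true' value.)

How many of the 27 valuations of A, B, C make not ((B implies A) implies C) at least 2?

6

value 2: 6 assignments (counts)
value 1: 8 assignments
value 0: 13 assignments
So 6 of the 27 assignments meet the threshold.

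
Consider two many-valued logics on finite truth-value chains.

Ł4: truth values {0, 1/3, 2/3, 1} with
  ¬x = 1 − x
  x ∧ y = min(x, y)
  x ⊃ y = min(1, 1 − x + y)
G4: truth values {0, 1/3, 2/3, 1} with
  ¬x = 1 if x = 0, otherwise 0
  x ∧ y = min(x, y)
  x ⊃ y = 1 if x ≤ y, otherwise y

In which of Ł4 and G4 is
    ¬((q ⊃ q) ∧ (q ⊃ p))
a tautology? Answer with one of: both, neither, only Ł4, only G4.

In Ł4: at p = 0, q = 0 the value is 0 — not a tautology.
In G4: at p = 0, q = 0 the value is 0 — not a tautology.

neither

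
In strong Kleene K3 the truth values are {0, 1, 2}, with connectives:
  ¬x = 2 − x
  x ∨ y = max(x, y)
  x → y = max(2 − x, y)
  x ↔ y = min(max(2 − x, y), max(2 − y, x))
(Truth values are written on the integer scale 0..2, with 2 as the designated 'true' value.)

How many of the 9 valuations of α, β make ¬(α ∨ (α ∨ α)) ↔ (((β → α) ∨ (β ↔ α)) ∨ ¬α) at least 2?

α = 0, β = 0 ↦ 2  ≥
α = 0, β = 1 ↦ 2  ≥
α = 0, β = 2 ↦ 2  ≥
α = 1, β = 0 ↦ 1  <
α = 1, β = 1 ↦ 1  <
α = 1, β = 2 ↦ 1  <
α = 2, β = 0 ↦ 0  <
α = 2, β = 1 ↦ 0  <
α = 2, β = 2 ↦ 0  <
So 3 of the 9 assignments meet the threshold.

3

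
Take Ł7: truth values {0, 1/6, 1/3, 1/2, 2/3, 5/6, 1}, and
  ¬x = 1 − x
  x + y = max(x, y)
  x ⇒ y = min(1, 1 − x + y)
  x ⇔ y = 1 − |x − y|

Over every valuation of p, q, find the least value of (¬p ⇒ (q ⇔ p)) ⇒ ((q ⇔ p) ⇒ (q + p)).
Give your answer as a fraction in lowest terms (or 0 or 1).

0

Take p = 0, q = 0:
¬p = ¬0 = 1
q ⇔ p = 0 ⇔ 0 = 1
¬p ⇒ (q ⇔ p) = 1 ⇒ 1 = 1
q ⇔ p = 0 ⇔ 0 = 1
q + p = 0 + 0 = 0
(q ⇔ p) ⇒ (q + p) = 1 ⇒ 0 = 0
(¬p ⇒ (q ⇔ p)) ⇒ ((q ⇔ p) ⇒ (q + p)) = 1 ⇒ 0 = 0
No assignment yields a value below 0, so this is the minimum.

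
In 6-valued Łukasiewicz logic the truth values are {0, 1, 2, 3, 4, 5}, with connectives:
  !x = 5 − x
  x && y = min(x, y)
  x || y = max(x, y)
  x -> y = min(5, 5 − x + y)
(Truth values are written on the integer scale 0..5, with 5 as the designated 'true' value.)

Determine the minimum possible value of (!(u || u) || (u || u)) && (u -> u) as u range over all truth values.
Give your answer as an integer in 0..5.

Take u = 2:
u || u = 2 || 2 = 2
!(u || u) = !2 = 3
u || u = 2 || 2 = 2
!(u || u) || (u || u) = 3 || 2 = 3
u -> u = 2 -> 2 = 5
(!(u || u) || (u || u)) && (u -> u) = 3 && 5 = 3
No assignment yields a value below 3, so this is the minimum.

3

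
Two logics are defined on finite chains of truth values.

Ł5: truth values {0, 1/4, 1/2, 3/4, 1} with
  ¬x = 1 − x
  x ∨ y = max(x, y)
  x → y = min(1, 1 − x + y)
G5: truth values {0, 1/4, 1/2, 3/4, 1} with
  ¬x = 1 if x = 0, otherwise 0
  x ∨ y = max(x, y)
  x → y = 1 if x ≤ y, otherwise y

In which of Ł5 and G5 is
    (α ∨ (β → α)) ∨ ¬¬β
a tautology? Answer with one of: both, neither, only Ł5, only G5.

In Ł5: at α = 0, β = 1/4 the value is 3/4 — not a tautology.
In G5: every assignment gives 1 — tautology.

only G5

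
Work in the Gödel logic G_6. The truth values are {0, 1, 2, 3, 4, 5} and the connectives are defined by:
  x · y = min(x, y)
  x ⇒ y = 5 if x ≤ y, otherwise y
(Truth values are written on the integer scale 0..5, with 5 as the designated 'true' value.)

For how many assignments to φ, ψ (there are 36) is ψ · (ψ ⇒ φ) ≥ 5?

value 5: 1 assignment (counts)
value 4: 3 assignments
value 3: 5 assignments
value 2: 7 assignments
value 1: 9 assignments
value 0: 11 assignments
So 1 of the 36 assignments meets the threshold.

1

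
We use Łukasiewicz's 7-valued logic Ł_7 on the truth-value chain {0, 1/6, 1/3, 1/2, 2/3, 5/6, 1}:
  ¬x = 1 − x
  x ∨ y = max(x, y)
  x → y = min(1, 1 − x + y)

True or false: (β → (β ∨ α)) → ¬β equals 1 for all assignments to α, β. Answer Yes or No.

No

Counterexample: take α = 0, β = 1/6.
β ∨ α = 1/6 ∨ 0 = 1/6
β → (β ∨ α) = 1/6 → 1/6 = 1
¬β = ¬1/6 = 5/6
(β → (β ∨ α)) → ¬β = 1 → 5/6 = 5/6
This gives 5/6 ≠ 1.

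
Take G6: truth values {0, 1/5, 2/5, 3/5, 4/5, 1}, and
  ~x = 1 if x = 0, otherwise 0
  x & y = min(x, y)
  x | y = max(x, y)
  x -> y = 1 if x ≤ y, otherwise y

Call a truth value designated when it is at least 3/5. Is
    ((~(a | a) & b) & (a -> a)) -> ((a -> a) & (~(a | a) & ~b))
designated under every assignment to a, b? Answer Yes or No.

No

Counterexample: take a = 0, b = 1/5.
a | a = 0 | 0 = 0
~(a | a) = ~0 = 1
~(a | a) & b = 1 & 1/5 = 1/5
a -> a = 0 -> 0 = 1
(~(a | a) & b) & (a -> a) = 1/5 & 1 = 1/5
a -> a = 0 -> 0 = 1
a | a = 0 | 0 = 0
~(a | a) = ~0 = 1
~b = ~1/5 = 0
~(a | a) & ~b = 1 & 0 = 0
(a -> a) & (~(a | a) & ~b) = 1 & 0 = 0
((~(a | a) & b) & (a -> a)) -> ((a -> a) & (~(a | a) & ~b)) = 1/5 -> 0 = 0
This gives 0, which is below 3/5.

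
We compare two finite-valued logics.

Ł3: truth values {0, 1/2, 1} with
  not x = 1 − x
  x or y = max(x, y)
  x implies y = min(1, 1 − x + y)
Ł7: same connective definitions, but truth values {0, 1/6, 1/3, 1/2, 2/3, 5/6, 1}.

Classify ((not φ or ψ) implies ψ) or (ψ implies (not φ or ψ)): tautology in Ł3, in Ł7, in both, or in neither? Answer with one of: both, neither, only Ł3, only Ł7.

both

In Ł3: every assignment gives 1 — tautology.
In Ł7: every assignment gives 1 — tautology.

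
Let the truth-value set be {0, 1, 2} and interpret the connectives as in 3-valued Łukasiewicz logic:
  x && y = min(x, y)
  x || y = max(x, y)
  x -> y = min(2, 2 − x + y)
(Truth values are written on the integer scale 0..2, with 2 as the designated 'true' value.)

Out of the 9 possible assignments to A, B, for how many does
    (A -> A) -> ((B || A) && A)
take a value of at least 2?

3

A = 0, B = 0 ↦ 0  <
A = 0, B = 1 ↦ 0  <
A = 0, B = 2 ↦ 0  <
A = 1, B = 0 ↦ 1  <
A = 1, B = 1 ↦ 1  <
A = 1, B = 2 ↦ 1  <
A = 2, B = 0 ↦ 2  ≥
A = 2, B = 1 ↦ 2  ≥
A = 2, B = 2 ↦ 2  ≥
So 3 of the 9 assignments meet the threshold.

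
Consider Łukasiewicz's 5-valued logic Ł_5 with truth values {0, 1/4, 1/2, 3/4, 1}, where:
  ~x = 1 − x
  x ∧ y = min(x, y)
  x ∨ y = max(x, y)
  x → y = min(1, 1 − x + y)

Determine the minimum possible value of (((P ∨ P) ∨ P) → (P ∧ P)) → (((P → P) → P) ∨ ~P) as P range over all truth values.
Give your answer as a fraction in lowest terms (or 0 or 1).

1/2

Take P = 1/2:
P ∨ P = 1/2 ∨ 1/2 = 1/2
(P ∨ P) ∨ P = 1/2 ∨ 1/2 = 1/2
P ∧ P = 1/2 ∧ 1/2 = 1/2
((P ∨ P) ∨ P) → (P ∧ P) = 1/2 → 1/2 = 1
P → P = 1/2 → 1/2 = 1
(P → P) → P = 1 → 1/2 = 1/2
~P = ~1/2 = 1/2
((P → P) → P) ∨ ~P = 1/2 ∨ 1/2 = 1/2
(((P ∨ P) ∨ P) → (P ∧ P)) → (((P → P) → P) ∨ ~P) = 1 → 1/2 = 1/2
No assignment yields a value below 1/2, so this is the minimum.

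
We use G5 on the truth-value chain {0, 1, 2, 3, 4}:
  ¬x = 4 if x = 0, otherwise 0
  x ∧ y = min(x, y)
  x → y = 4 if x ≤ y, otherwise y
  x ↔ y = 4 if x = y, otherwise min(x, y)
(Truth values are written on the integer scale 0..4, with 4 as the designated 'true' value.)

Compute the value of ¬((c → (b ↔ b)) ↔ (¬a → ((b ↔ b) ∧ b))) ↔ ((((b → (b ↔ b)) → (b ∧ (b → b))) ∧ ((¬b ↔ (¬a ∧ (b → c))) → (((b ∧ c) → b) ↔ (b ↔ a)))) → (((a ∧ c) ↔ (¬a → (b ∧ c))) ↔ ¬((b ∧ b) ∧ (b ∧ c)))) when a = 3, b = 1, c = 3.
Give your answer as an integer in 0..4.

4

b ↔ b = 1 ↔ 1 = 4
c → (b ↔ b) = 3 → 4 = 4
¬a = ¬3 = 0
b ↔ b = 1 ↔ 1 = 4
(b ↔ b) ∧ b = 4 ∧ 1 = 1
¬a → ((b ↔ b) ∧ b) = 0 → 1 = 4
(c → (b ↔ b)) ↔ (¬a → ((b ↔ b) ∧ b)) = 4 ↔ 4 = 4
¬((c → (b ↔ b)) ↔ (¬a → ((b ↔ b) ∧ b))) = ¬4 = 0
b ↔ b = 1 ↔ 1 = 4
b → (b ↔ b) = 1 → 4 = 4
b → b = 1 → 1 = 4
b ∧ (b → b) = 1 ∧ 4 = 1
(b → (b ↔ b)) → (b ∧ (b → b)) = 4 → 1 = 1
¬b = ¬1 = 0
¬a = ¬3 = 0
b → c = 1 → 3 = 4
¬a ∧ (b → c) = 0 ∧ 4 = 0
¬b ↔ (¬a ∧ (b → c)) = 0 ↔ 0 = 4
b ∧ c = 1 ∧ 3 = 1
(b ∧ c) → b = 1 → 1 = 4
b ↔ a = 1 ↔ 3 = 1
((b ∧ c) → b) ↔ (b ↔ a) = 4 ↔ 1 = 1
(¬b ↔ (¬a ∧ (b → c))) → (((b ∧ c) → b) ↔ (b ↔ a)) = 4 → 1 = 1
((b → (b ↔ b)) → (b ∧ (b → b))) ∧ ((¬b ↔ (¬a ∧ (b → c))) → (((b ∧ c) → b) ↔ (b ↔ a))) = 1 ∧ 1 = 1
a ∧ c = 3 ∧ 3 = 3
¬a = ¬3 = 0
b ∧ c = 1 ∧ 3 = 1
¬a → (b ∧ c) = 0 → 1 = 4
(a ∧ c) ↔ (¬a → (b ∧ c)) = 3 ↔ 4 = 3
b ∧ b = 1 ∧ 1 = 1
b ∧ c = 1 ∧ 3 = 1
(b ∧ b) ∧ (b ∧ c) = 1 ∧ 1 = 1
¬((b ∧ b) ∧ (b ∧ c)) = ¬1 = 0
((a ∧ c) ↔ (¬a → (b ∧ c))) ↔ ¬((b ∧ b) ∧ (b ∧ c)) = 3 ↔ 0 = 0
(((b → (b ↔ b)) → (b ∧ (b → b))) ∧ ((¬b ↔ (¬a ∧ (b → c))) → (((b ∧ c) → b) ↔ (b ↔ a)))) → (((a ∧ c) ↔ (¬a → (b ∧ c))) ↔ ¬((b ∧ b) ∧ (b ∧ c))) = 1 → 0 = 0
¬((c → (b ↔ b)) ↔ (¬a → ((b ↔ b) ∧ b))) ↔ ((((b → (b ↔ b)) → (b ∧ (b → b))) ∧ ((¬b ↔ (¬a ∧ (b → c))) → (((b ∧ c) → b) ↔ (b ↔ a)))) → (((a ∧ c) ↔ (¬a → (b ∧ c))) ↔ ¬((b ∧ b) ∧ (b ∧ c)))) = 0 ↔ 0 = 4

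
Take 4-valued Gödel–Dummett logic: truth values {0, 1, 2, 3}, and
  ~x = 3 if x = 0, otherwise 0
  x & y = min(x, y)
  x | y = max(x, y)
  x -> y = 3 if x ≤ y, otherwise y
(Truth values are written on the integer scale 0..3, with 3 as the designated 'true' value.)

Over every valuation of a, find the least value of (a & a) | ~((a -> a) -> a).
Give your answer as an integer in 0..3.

Take a = 1:
a & a = 1 & 1 = 1
a -> a = 1 -> 1 = 3
(a -> a) -> a = 3 -> 1 = 1
~((a -> a) -> a) = ~1 = 0
(a & a) | ~((a -> a) -> a) = 1 | 0 = 1
No assignment yields a value below 1, so this is the minimum.

1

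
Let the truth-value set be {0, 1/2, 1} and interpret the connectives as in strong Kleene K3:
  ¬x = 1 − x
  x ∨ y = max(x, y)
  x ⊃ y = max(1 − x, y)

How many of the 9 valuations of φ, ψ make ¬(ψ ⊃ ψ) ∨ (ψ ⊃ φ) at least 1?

5

φ = 0, ψ = 0 ↦ 1  ≥
φ = 0, ψ = 1/2 ↦ 1/2  <
φ = 0, ψ = 1 ↦ 0  <
φ = 1/2, ψ = 0 ↦ 1  ≥
φ = 1/2, ψ = 1/2 ↦ 1/2  <
φ = 1/2, ψ = 1 ↦ 1/2  <
φ = 1, ψ = 0 ↦ 1  ≥
φ = 1, ψ = 1/2 ↦ 1  ≥
φ = 1, ψ = 1 ↦ 1  ≥
So 5 of the 9 assignments meet the threshold.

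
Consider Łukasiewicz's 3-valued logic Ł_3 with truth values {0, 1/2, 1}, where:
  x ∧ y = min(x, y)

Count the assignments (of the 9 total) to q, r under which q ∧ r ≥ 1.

q = 0, r = 0 ↦ 0  <
q = 0, r = 1/2 ↦ 0  <
q = 0, r = 1 ↦ 0  <
q = 1/2, r = 0 ↦ 0  <
q = 1/2, r = 1/2 ↦ 1/2  <
q = 1/2, r = 1 ↦ 1/2  <
q = 1, r = 0 ↦ 0  <
q = 1, r = 1/2 ↦ 1/2  <
q = 1, r = 1 ↦ 1  ≥
So 1 of the 9 assignments meets the threshold.

1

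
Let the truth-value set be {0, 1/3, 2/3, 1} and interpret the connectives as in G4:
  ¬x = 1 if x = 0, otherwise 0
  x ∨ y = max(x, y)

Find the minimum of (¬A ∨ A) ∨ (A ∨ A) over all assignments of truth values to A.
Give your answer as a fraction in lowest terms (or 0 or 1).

1/3

Take A = 1/3:
¬A = ¬1/3 = 0
¬A ∨ A = 0 ∨ 1/3 = 1/3
A ∨ A = 1/3 ∨ 1/3 = 1/3
(¬A ∨ A) ∨ (A ∨ A) = 1/3 ∨ 1/3 = 1/3
No assignment yields a value below 1/3, so this is the minimum.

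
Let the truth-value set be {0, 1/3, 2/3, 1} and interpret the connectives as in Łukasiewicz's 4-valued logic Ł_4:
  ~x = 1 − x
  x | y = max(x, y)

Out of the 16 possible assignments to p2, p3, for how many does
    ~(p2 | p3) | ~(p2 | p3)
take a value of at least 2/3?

4

p2 = 0, p3 = 0 ↦ 1  ≥
p2 = 0, p3 = 1/3 ↦ 2/3  ≥
p2 = 0, p3 = 2/3 ↦ 1/3  <
p2 = 0, p3 = 1 ↦ 0  <
p2 = 1/3, p3 = 0 ↦ 2/3  ≥
p2 = 1/3, p3 = 1/3 ↦ 2/3  ≥
p2 = 1/3, p3 = 2/3 ↦ 1/3  <
p2 = 1/3, p3 = 1 ↦ 0  <
p2 = 2/3, p3 = 0 ↦ 1/3  <
p2 = 2/3, p3 = 1/3 ↦ 1/3  <
p2 = 2/3, p3 = 2/3 ↦ 1/3  <
p2 = 2/3, p3 = 1 ↦ 0  <
p2 = 1, p3 = 0 ↦ 0  <
p2 = 1, p3 = 1/3 ↦ 0  <
p2 = 1, p3 = 2/3 ↦ 0  <
p2 = 1, p3 = 1 ↦ 0  <
So 4 of the 16 assignments meet the threshold.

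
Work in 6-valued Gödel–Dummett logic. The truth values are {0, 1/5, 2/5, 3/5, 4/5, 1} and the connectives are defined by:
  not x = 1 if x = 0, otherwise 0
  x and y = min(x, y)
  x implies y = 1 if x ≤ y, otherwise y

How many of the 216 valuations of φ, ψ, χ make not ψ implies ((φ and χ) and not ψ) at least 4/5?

184

value 1: 181 assignments (counts)
value 4/5: 3 assignments (counts)
value 3/5: 5 assignments
value 2/5: 7 assignments
value 1/5: 9 assignments
value 0: 11 assignments
So 184 of the 216 assignments meet the threshold.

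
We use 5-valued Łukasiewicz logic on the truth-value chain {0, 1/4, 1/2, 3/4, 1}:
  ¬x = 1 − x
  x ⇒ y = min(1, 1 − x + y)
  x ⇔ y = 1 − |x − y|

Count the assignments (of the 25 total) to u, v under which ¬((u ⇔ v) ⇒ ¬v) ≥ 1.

value 1: 1 assignment (counts)
value 3/4: 2 assignments
value 1/2: 4 assignments
value 1/4: 5 assignments
value 0: 13 assignments
So 1 of the 25 assignments meets the threshold.

1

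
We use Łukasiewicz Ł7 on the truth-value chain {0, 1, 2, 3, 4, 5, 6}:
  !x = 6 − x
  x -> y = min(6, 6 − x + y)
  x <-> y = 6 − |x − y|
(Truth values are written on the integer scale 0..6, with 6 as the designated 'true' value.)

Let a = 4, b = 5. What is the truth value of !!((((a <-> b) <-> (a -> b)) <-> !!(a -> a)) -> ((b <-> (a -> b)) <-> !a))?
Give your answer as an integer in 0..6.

a <-> b = 4 <-> 5 = 5
a -> b = 4 -> 5 = 6
(a <-> b) <-> (a -> b) = 5 <-> 6 = 5
a -> a = 4 -> 4 = 6
!(a -> a) = !6 = 0
!!(a -> a) = !0 = 6
((a <-> b) <-> (a -> b)) <-> !!(a -> a) = 5 <-> 6 = 5
a -> b = 4 -> 5 = 6
b <-> (a -> b) = 5 <-> 6 = 5
!a = !4 = 2
(b <-> (a -> b)) <-> !a = 5 <-> 2 = 3
(((a <-> b) <-> (a -> b)) <-> !!(a -> a)) -> ((b <-> (a -> b)) <-> !a) = 5 -> 3 = 4
!((((a <-> b) <-> (a -> b)) <-> !!(a -> a)) -> ((b <-> (a -> b)) <-> !a)) = !4 = 2
!!((((a <-> b) <-> (a -> b)) <-> !!(a -> a)) -> ((b <-> (a -> b)) <-> !a)) = !2 = 4

4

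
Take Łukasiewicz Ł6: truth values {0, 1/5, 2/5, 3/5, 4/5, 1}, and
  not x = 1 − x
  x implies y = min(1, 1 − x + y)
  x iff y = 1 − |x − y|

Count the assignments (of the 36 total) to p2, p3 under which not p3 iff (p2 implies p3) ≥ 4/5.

value 1: 3 assignments (counts)
value 4/5: 7 assignments (counts)
value 3/5: 6 assignments
value 2/5: 7 assignments
value 1/5: 6 assignments
value 0: 7 assignments
So 10 of the 36 assignments meet the threshold.

10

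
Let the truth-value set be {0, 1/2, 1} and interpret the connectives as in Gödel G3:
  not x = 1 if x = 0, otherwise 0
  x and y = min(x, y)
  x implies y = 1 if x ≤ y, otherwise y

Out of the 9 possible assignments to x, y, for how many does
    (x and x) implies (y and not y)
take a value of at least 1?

x = 0, y = 0 ↦ 1  ≥
x = 0, y = 1/2 ↦ 1  ≥
x = 0, y = 1 ↦ 1  ≥
x = 1/2, y = 0 ↦ 0  <
x = 1/2, y = 1/2 ↦ 0  <
x = 1/2, y = 1 ↦ 0  <
x = 1, y = 0 ↦ 0  <
x = 1, y = 1/2 ↦ 0  <
x = 1, y = 1 ↦ 0  <
So 3 of the 9 assignments meet the threshold.

3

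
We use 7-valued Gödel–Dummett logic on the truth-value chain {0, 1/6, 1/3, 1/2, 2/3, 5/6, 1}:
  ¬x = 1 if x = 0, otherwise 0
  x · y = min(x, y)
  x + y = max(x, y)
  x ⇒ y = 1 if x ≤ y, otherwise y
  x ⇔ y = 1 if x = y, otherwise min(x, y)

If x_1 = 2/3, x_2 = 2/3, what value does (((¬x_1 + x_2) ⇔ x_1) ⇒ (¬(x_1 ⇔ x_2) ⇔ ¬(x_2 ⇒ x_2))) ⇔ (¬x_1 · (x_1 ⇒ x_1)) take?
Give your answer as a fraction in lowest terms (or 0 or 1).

0

¬x_1 = ¬2/3 = 0
¬x_1 + x_2 = 0 + 2/3 = 2/3
(¬x_1 + x_2) ⇔ x_1 = 2/3 ⇔ 2/3 = 1
x_1 ⇔ x_2 = 2/3 ⇔ 2/3 = 1
¬(x_1 ⇔ x_2) = ¬1 = 0
x_2 ⇒ x_2 = 2/3 ⇒ 2/3 = 1
¬(x_2 ⇒ x_2) = ¬1 = 0
¬(x_1 ⇔ x_2) ⇔ ¬(x_2 ⇒ x_2) = 0 ⇔ 0 = 1
((¬x_1 + x_2) ⇔ x_1) ⇒ (¬(x_1 ⇔ x_2) ⇔ ¬(x_2 ⇒ x_2)) = 1 ⇒ 1 = 1
¬x_1 = ¬2/3 = 0
x_1 ⇒ x_1 = 2/3 ⇒ 2/3 = 1
¬x_1 · (x_1 ⇒ x_1) = 0 · 1 = 0
(((¬x_1 + x_2) ⇔ x_1) ⇒ (¬(x_1 ⇔ x_2) ⇔ ¬(x_2 ⇒ x_2))) ⇔ (¬x_1 · (x_1 ⇒ x_1)) = 1 ⇔ 0 = 0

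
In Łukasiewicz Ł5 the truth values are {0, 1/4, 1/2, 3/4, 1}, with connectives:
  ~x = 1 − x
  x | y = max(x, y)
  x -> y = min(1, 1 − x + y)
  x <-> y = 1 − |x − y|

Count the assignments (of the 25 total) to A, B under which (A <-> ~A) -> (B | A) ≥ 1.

19

value 1: 19 assignments (counts)
value 3/4: 3 assignments
value 1/2: 3 assignments
So 19 of the 25 assignments meet the threshold.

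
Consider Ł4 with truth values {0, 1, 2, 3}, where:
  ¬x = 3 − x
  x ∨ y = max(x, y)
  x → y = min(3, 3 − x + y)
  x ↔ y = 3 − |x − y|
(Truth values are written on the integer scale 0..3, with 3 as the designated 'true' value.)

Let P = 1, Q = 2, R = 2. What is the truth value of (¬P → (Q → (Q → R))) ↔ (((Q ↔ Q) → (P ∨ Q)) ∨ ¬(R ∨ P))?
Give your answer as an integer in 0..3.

2

¬P = ¬1 = 2
Q → R = 2 → 2 = 3
Q → (Q → R) = 2 → 3 = 3
¬P → (Q → (Q → R)) = 2 → 3 = 3
Q ↔ Q = 2 ↔ 2 = 3
P ∨ Q = 1 ∨ 2 = 2
(Q ↔ Q) → (P ∨ Q) = 3 → 2 = 2
R ∨ P = 2 ∨ 1 = 2
¬(R ∨ P) = ¬2 = 1
((Q ↔ Q) → (P ∨ Q)) ∨ ¬(R ∨ P) = 2 ∨ 1 = 2
(¬P → (Q → (Q → R))) ↔ (((Q ↔ Q) → (P ∨ Q)) ∨ ¬(R ∨ P)) = 3 ↔ 2 = 2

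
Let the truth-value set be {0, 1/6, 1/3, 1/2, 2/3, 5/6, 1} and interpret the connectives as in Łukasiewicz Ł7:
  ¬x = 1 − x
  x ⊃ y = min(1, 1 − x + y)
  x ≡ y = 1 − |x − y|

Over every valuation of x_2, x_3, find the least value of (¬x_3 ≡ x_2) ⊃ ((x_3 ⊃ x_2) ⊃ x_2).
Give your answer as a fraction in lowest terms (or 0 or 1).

1/2

Take x_2 = 1/2, x_3 = 1/2:
¬x_3 = ¬1/2 = 1/2
¬x_3 ≡ x_2 = 1/2 ≡ 1/2 = 1
x_3 ⊃ x_2 = 1/2 ⊃ 1/2 = 1
(x_3 ⊃ x_2) ⊃ x_2 = 1 ⊃ 1/2 = 1/2
(¬x_3 ≡ x_2) ⊃ ((x_3 ⊃ x_2) ⊃ x_2) = 1 ⊃ 1/2 = 1/2
No assignment yields a value below 1/2, so this is the minimum.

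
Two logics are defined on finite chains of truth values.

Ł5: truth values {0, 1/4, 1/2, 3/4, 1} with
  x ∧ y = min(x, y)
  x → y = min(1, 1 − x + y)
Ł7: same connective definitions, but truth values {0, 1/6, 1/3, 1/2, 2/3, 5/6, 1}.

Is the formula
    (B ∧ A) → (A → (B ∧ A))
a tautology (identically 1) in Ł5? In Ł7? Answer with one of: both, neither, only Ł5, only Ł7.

In Ł5: every assignment gives 1 — tautology.
In Ł7: every assignment gives 1 — tautology.

both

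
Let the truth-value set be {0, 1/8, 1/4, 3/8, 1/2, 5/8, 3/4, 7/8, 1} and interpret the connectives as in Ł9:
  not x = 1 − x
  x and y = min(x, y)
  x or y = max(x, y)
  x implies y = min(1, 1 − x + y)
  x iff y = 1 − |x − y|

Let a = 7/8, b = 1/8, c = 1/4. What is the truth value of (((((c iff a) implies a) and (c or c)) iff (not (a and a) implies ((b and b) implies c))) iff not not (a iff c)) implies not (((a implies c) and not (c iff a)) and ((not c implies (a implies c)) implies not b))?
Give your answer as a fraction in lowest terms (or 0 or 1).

3/4

c iff a = 1/4 iff 7/8 = 3/8
(c iff a) implies a = 3/8 implies 7/8 = 1
c or c = 1/4 or 1/4 = 1/4
((c iff a) implies a) and (c or c) = 1 and 1/4 = 1/4
a and a = 7/8 and 7/8 = 7/8
not (a and a) = not 7/8 = 1/8
b and b = 1/8 and 1/8 = 1/8
(b and b) implies c = 1/8 implies 1/4 = 1
not (a and a) implies ((b and b) implies c) = 1/8 implies 1 = 1
(((c iff a) implies a) and (c or c)) iff (not (a and a) implies ((b and b) implies c)) = 1/4 iff 1 = 1/4
a iff c = 7/8 iff 1/4 = 3/8
not (a iff c) = not 3/8 = 5/8
not not (a iff c) = not 5/8 = 3/8
((((c iff a) implies a) and (c or c)) iff (not (a and a) implies ((b and b) implies c))) iff not not (a iff c) = 1/4 iff 3/8 = 7/8
a implies c = 7/8 implies 1/4 = 3/8
c iff a = 1/4 iff 7/8 = 3/8
not (c iff a) = not 3/8 = 5/8
(a implies c) and not (c iff a) = 3/8 and 5/8 = 3/8
not c = not 1/4 = 3/4
a implies c = 7/8 implies 1/4 = 3/8
not c implies (a implies c) = 3/4 implies 3/8 = 5/8
not b = not 1/8 = 7/8
(not c implies (a implies c)) implies not b = 5/8 implies 7/8 = 1
((a implies c) and not (c iff a)) and ((not c implies (a implies c)) implies not b) = 3/8 and 1 = 3/8
not (((a implies c) and not (c iff a)) and ((not c implies (a implies c)) implies not b)) = not 3/8 = 5/8
(((((c iff a) implies a) and (c or c)) iff (not (a and a) implies ((b and b) implies c))) iff not not (a iff c)) implies not (((a implies c) and not (c iff a)) and ((not c implies (a implies c)) implies not b)) = 7/8 implies 5/8 = 3/4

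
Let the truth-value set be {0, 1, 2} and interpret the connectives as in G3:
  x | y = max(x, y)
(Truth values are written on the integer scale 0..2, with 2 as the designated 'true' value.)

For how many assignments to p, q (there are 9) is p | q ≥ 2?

5

p = 0, q = 0 ↦ 0  <
p = 0, q = 1 ↦ 1  <
p = 0, q = 2 ↦ 2  ≥
p = 1, q = 0 ↦ 1  <
p = 1, q = 1 ↦ 1  <
p = 1, q = 2 ↦ 2  ≥
p = 2, q = 0 ↦ 2  ≥
p = 2, q = 1 ↦ 2  ≥
p = 2, q = 2 ↦ 2  ≥
So 5 of the 9 assignments meet the threshold.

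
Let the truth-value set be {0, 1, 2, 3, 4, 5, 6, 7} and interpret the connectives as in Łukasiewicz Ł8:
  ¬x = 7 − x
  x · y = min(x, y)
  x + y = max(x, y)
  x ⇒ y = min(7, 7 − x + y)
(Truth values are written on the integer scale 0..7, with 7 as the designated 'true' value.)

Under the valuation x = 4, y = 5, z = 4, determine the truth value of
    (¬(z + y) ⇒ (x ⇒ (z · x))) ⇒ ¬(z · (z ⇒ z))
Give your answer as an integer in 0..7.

z + y = 4 + 5 = 5
¬(z + y) = ¬5 = 2
z · x = 4 · 4 = 4
x ⇒ (z · x) = 4 ⇒ 4 = 7
¬(z + y) ⇒ (x ⇒ (z · x)) = 2 ⇒ 7 = 7
z ⇒ z = 4 ⇒ 4 = 7
z · (z ⇒ z) = 4 · 7 = 4
¬(z · (z ⇒ z)) = ¬4 = 3
(¬(z + y) ⇒ (x ⇒ (z · x))) ⇒ ¬(z · (z ⇒ z)) = 7 ⇒ 3 = 3

3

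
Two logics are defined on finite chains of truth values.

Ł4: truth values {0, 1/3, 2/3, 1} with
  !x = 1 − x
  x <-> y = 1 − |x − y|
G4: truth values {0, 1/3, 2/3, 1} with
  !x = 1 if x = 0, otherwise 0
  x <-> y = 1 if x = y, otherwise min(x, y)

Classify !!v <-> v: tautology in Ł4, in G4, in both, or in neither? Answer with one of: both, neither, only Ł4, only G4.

only Ł4

In Ł4: every assignment gives 1 — tautology.
In G4: at v = 1/3 the value is 1/3 — not a tautology.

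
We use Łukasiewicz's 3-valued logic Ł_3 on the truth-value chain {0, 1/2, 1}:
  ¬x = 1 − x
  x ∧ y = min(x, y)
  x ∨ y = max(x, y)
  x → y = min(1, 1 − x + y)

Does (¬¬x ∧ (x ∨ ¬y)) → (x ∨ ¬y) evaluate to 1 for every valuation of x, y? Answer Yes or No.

x = 0, y = 0 ↦ 1
x = 0, y = 1/2 ↦ 1
x = 0, y = 1 ↦ 1
x = 1/2, y = 0 ↦ 1
x = 1/2, y = 1/2 ↦ 1
x = 1/2, y = 1 ↦ 1
x = 1, y = 0 ↦ 1
x = 1, y = 1/2 ↦ 1
x = 1, y = 1 ↦ 1
Every assignment gives a value ≥ 1.

Yes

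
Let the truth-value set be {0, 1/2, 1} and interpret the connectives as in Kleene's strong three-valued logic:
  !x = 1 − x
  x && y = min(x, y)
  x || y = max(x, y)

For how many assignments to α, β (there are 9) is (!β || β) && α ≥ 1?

2

α = 0, β = 0 ↦ 0  <
α = 0, β = 1/2 ↦ 0  <
α = 0, β = 1 ↦ 0  <
α = 1/2, β = 0 ↦ 1/2  <
α = 1/2, β = 1/2 ↦ 1/2  <
α = 1/2, β = 1 ↦ 1/2  <
α = 1, β = 0 ↦ 1  ≥
α = 1, β = 1/2 ↦ 1/2  <
α = 1, β = 1 ↦ 1  ≥
So 2 of the 9 assignments meet the threshold.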